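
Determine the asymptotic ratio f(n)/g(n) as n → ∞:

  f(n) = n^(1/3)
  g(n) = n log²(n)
0

Since n^(1/3) (O(n^(1/3))) grows slower than n log²(n) (O(n log² n)),
the ratio f(n)/g(n) → 0 as n → ∞.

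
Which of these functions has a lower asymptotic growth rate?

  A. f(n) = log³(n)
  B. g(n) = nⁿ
A

f(n) = log³(n) is O(log³ n), while g(n) = nⁿ is O(nⁿ).
Since O(log³ n) grows slower than O(nⁿ), f(n) is dominated.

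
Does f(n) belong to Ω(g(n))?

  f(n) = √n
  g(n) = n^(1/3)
True

f(n) = √n is O(√n), and g(n) = n^(1/3) is O(n^(1/3)).
Since O(√n) grows at least as fast as O(n^(1/3)), f(n) = Ω(g(n)) is true.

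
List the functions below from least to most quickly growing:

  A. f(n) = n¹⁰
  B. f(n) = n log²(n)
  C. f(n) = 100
C < B < A

Comparing growth rates:
C = 100 is O(1)
B = n log²(n) is O(n log² n)
A = n¹⁰ is O(n¹⁰)

Therefore, the order from slowest to fastest is: C < B < A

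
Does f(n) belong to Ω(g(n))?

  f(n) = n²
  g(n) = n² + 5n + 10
True

f(n) = n² and g(n) = n² + 5n + 10 are both O(n²).
Big-Ω permits equal growth rates (f ≥ c·g for some c > 0), so f(n) = Ω(g(n)) is true.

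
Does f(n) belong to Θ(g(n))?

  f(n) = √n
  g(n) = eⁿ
False

f(n) = √n is O(√n), and g(n) = eⁿ is O(eⁿ).
Since they have different growth rates, f(n) = Θ(g(n)) is false.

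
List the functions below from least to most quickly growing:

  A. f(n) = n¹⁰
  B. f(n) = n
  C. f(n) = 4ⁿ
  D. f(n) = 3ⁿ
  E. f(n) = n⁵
B < E < A < D < C

Comparing growth rates:
B = n is O(n)
E = n⁵ is O(n⁵)
A = n¹⁰ is O(n¹⁰)
D = 3ⁿ is O(3ⁿ)
C = 4ⁿ is O(4ⁿ)

Therefore, the order from slowest to fastest is: B < E < A < D < C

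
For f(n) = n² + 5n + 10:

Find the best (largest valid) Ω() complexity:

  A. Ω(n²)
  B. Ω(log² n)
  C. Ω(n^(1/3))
A

f(n) = n² + 5n + 10 is Ω(n²).
All listed options are valid Big-Ω bounds (lower bounds),
but Ω(n²) is the tightest (largest valid bound).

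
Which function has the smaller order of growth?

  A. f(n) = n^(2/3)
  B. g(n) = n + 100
A

f(n) = n^(2/3) is O(n^(2/3)), while g(n) = n + 100 is O(n).
Since O(n^(2/3)) grows slower than O(n), f(n) is dominated.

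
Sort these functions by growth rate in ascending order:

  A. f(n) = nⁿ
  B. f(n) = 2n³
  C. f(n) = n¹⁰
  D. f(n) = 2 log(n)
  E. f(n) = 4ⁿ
D < B < C < E < A

Comparing growth rates:
D = 2 log(n) is O(log n)
B = 2n³ is O(n³)
C = n¹⁰ is O(n¹⁰)
E = 4ⁿ is O(4ⁿ)
A = nⁿ is O(nⁿ)

Therefore, the order from slowest to fastest is: D < B < C < E < A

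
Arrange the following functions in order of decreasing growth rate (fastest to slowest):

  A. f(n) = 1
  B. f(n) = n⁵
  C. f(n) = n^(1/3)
B > C > A

Comparing growth rates:
B = n⁵ is O(n⁵)
C = n^(1/3) is O(n^(1/3))
A = 1 is O(1)

Therefore, the order from fastest to slowest is: B > C > A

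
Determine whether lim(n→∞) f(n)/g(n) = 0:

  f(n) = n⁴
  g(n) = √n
False

f(n) = n⁴ is O(n⁴), and g(n) = √n is O(√n).
Since O(n⁴) grows faster than or equal to O(√n), f(n) = o(g(n)) is false.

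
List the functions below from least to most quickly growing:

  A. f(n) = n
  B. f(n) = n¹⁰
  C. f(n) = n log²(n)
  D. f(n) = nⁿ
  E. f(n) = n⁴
A < C < E < B < D

Comparing growth rates:
A = n is O(n)
C = n log²(n) is O(n log² n)
E = n⁴ is O(n⁴)
B = n¹⁰ is O(n¹⁰)
D = nⁿ is O(nⁿ)

Therefore, the order from slowest to fastest is: A < C < E < B < D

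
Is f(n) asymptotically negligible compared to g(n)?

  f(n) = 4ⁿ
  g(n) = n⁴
False

f(n) = 4ⁿ is O(4ⁿ), and g(n) = n⁴ is O(n⁴).
Since O(4ⁿ) grows faster than or equal to O(n⁴), f(n) = o(g(n)) is false.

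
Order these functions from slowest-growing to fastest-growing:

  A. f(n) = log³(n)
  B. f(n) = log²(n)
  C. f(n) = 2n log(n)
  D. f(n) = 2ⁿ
B < A < C < D

Comparing growth rates:
B = log²(n) is O(log² n)
A = log³(n) is O(log³ n)
C = 2n log(n) is O(n log n)
D = 2ⁿ is O(2ⁿ)

Therefore, the order from slowest to fastest is: B < A < C < D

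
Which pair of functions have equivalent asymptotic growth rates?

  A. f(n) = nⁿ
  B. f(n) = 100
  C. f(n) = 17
B and C

Examining each function:
  A. nⁿ is O(nⁿ)
  B. 100 is O(1)
  C. 17 is O(1)

Functions B and C both have the same complexity class.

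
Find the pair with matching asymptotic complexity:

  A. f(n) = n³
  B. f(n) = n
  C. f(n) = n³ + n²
A and C

Examining each function:
  A. n³ is O(n³)
  B. n is O(n)
  C. n³ + n² is O(n³)

Functions A and C both have the same complexity class.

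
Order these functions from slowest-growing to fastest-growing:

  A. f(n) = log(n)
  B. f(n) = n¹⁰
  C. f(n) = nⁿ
A < B < C

Comparing growth rates:
A = log(n) is O(log n)
B = n¹⁰ is O(n¹⁰)
C = nⁿ is O(nⁿ)

Therefore, the order from slowest to fastest is: A < B < C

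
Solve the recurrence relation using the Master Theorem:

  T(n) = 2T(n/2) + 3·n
Θ(n log n)

Master Theorem: a = 2, b = 2, f(n) = 3·n.
Compute the critical exponent d = log₂(2) = 1.
Compare f(n) = Θ(n) against n^d:
  k = 1 = d, so f(n) = Θ(n^d) — Case 2.
  Work is balanced across levels: T(n) = Θ(n^d log n) = Θ(n log n).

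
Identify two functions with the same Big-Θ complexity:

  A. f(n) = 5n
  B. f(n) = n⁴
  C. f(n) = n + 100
A and C

Examining each function:
  A. 5n is O(n)
  B. n⁴ is O(n⁴)
  C. n + 100 is O(n)

Functions A and C both have the same complexity class.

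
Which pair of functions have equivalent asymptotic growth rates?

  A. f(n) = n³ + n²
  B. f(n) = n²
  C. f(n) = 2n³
A and C

Examining each function:
  A. n³ + n² is O(n³)
  B. n² is O(n²)
  C. 2n³ is O(n³)

Functions A and C both have the same complexity class.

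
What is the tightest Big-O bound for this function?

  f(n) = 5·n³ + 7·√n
O(n³)

The dominant term in 5·n³ + 7·√n is 5·n³, which is Θ(n³).
Lower-order terms (7·√n) are asymptotically negligible.
Constants are absorbed, so the tightest bound is O(n³).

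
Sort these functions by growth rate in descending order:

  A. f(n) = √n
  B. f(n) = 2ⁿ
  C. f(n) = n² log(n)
B > C > A

Comparing growth rates:
B = 2ⁿ is O(2ⁿ)
C = n² log(n) is O(n² log n)
A = √n is O(√n)

Therefore, the order from fastest to slowest is: B > C > A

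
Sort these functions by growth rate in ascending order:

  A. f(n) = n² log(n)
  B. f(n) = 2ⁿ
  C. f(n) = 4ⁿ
A < B < C

Comparing growth rates:
A = n² log(n) is O(n² log n)
B = 2ⁿ is O(2ⁿ)
C = 4ⁿ is O(4ⁿ)

Therefore, the order from slowest to fastest is: A < B < C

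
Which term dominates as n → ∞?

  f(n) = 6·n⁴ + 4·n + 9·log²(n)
6·n⁴

Looking at each term:
  - 6·n⁴ is O(n⁴)
  - 4·n is O(n)
  - 9·log²(n) is O(log² n)

The term 6·n⁴ (O(n⁴)) grows fastest and dominates all others.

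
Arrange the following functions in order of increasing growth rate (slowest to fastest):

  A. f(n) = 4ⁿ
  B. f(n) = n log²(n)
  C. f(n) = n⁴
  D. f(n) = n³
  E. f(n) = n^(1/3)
E < B < D < C < A

Comparing growth rates:
E = n^(1/3) is O(n^(1/3))
B = n log²(n) is O(n log² n)
D = n³ is O(n³)
C = n⁴ is O(n⁴)
A = 4ⁿ is O(4ⁿ)

Therefore, the order from slowest to fastest is: E < B < D < C < A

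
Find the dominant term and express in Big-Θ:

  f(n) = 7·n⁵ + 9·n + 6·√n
Θ(n⁵)

Order the terms by growth rate: 6·√n ≺ 9·n ≺ 7·n⁵.
The fastest-growing term 7·n⁵ dominates as n → ∞; dropping its constant factor gives Θ(n⁵).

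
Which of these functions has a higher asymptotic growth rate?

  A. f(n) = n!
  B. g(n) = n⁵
A

f(n) = n! is O(n!), while g(n) = n⁵ is O(n⁵).
Since O(n!) grows faster than O(n⁵), f(n) dominates.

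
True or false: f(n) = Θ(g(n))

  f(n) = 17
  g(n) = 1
True

f(n) = 17 and g(n) = 1 are both O(1).
Since they have the same asymptotic growth rate, f(n) = Θ(g(n)) is true.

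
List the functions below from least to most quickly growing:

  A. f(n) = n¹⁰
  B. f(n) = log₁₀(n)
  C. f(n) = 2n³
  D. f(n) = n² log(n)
B < D < C < A

Comparing growth rates:
B = log₁₀(n) is O(log n)
D = n² log(n) is O(n² log n)
C = 2n³ is O(n³)
A = n¹⁰ is O(n¹⁰)

Therefore, the order from slowest to fastest is: B < D < C < A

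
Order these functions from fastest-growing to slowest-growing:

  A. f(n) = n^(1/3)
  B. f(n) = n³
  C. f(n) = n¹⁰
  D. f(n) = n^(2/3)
C > B > D > A

Comparing growth rates:
C = n¹⁰ is O(n¹⁰)
B = n³ is O(n³)
D = n^(2/3) is O(n^(2/3))
A = n^(1/3) is O(n^(1/3))

Therefore, the order from fastest to slowest is: C > B > D > A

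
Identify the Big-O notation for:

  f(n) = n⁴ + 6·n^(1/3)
O(n⁴)

The dominant term in n⁴ + 6·n^(1/3) is n⁴, which is Θ(n⁴).
Lower-order terms (6·n^(1/3)) are asymptotically negligible.
Constants are absorbed, so the tightest bound is O(n⁴).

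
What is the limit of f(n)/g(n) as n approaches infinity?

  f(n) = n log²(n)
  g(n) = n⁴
0

Since n log²(n) (O(n log² n)) grows slower than n⁴ (O(n⁴)),
the ratio f(n)/g(n) → 0 as n → ∞.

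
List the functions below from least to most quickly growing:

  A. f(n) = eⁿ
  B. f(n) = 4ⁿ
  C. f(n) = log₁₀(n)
C < A < B

Comparing growth rates:
C = log₁₀(n) is O(log n)
A = eⁿ is O(eⁿ)
B = 4ⁿ is O(4ⁿ)

Therefore, the order from slowest to fastest is: C < A < B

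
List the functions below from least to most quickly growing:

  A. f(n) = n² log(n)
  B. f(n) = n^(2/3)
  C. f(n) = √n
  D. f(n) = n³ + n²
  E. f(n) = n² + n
C < B < E < A < D

Comparing growth rates:
C = √n is O(√n)
B = n^(2/3) is O(n^(2/3))
E = n² + n is O(n²)
A = n² log(n) is O(n² log n)
D = n³ + n² is O(n³)

Therefore, the order from slowest to fastest is: C < B < E < A < D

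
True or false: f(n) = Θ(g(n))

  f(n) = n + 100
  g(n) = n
True

f(n) = n + 100 and g(n) = n are both O(n).
Since they have the same asymptotic growth rate, f(n) = Θ(g(n)) is true.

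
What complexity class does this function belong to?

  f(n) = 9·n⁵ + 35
O(n⁵)

The dominant term in 9·n⁵ + 35 is 9·n⁵, which is Θ(n⁵).
Lower-order terms (35) are asymptotically negligible.
Constants are absorbed, so the tightest bound is O(n⁵).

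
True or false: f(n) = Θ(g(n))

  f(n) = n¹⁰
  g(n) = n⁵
False

f(n) = n¹⁰ is O(n¹⁰), and g(n) = n⁵ is O(n⁵).
Since they have different growth rates, f(n) = Θ(g(n)) is false.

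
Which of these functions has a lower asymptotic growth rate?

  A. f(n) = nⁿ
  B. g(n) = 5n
B

f(n) = nⁿ is O(nⁿ), while g(n) = 5n is O(n).
Since O(n) grows slower than O(nⁿ), g(n) is dominated.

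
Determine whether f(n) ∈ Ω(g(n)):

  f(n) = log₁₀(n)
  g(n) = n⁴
False

f(n) = log₁₀(n) is O(log n), and g(n) = n⁴ is O(n⁴).
Since O(log n) grows slower than O(n⁴), f(n) = Ω(g(n)) is false.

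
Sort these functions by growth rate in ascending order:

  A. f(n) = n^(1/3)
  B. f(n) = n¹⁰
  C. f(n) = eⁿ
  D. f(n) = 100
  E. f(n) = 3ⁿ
D < A < B < C < E

Comparing growth rates:
D = 100 is O(1)
A = n^(1/3) is O(n^(1/3))
B = n¹⁰ is O(n¹⁰)
C = eⁿ is O(eⁿ)
E = 3ⁿ is O(3ⁿ)

Therefore, the order from slowest to fastest is: D < A < B < C < E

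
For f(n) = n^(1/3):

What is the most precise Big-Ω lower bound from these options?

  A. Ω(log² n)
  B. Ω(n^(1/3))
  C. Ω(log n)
B

f(n) = n^(1/3) is Ω(n^(1/3)).
All listed options are valid Big-Ω bounds (lower bounds),
but Ω(n^(1/3)) is the tightest (largest valid bound).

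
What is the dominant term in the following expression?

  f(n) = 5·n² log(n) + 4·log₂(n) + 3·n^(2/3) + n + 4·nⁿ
4·nⁿ

Looking at each term:
  - 5·n² log(n) is O(n² log n)
  - 4·log₂(n) is O(log n)
  - 3·n^(2/3) is O(n^(2/3))
  - n is O(n)
  - 4·nⁿ is O(nⁿ)

The term 4·nⁿ (O(nⁿ)) grows fastest and dominates all others.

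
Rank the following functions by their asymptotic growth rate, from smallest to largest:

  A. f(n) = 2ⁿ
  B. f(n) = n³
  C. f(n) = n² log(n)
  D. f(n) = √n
D < C < B < A

Comparing growth rates:
D = √n is O(√n)
C = n² log(n) is O(n² log n)
B = n³ is O(n³)
A = 2ⁿ is O(2ⁿ)

Therefore, the order from slowest to fastest is: D < C < B < A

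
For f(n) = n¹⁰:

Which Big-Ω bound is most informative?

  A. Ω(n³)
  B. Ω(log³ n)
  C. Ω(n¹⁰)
C

f(n) = n¹⁰ is Ω(n¹⁰).
All listed options are valid Big-Ω bounds (lower bounds),
but Ω(n¹⁰) is the tightest (largest valid bound).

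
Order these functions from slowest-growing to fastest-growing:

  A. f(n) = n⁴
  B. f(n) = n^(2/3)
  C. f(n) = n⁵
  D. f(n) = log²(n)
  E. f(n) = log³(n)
D < E < B < A < C

Comparing growth rates:
D = log²(n) is O(log² n)
E = log³(n) is O(log³ n)
B = n^(2/3) is O(n^(2/3))
A = n⁴ is O(n⁴)
C = n⁵ is O(n⁵)

Therefore, the order from slowest to fastest is: D < E < B < A < C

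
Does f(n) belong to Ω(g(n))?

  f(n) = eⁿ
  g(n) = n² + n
True

f(n) = eⁿ is O(eⁿ), and g(n) = n² + n is O(n²).
Since O(eⁿ) grows at least as fast as O(n²), f(n) = Ω(g(n)) is true.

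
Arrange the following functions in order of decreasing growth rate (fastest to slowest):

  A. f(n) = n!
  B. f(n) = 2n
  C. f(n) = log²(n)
A > B > C

Comparing growth rates:
A = n! is O(n!)
B = 2n is O(n)
C = log²(n) is O(log² n)

Therefore, the order from fastest to slowest is: A > B > C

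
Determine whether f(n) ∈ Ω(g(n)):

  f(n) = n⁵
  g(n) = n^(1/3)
True

f(n) = n⁵ is O(n⁵), and g(n) = n^(1/3) is O(n^(1/3)).
Since O(n⁵) grows at least as fast as O(n^(1/3)), f(n) = Ω(g(n)) is true.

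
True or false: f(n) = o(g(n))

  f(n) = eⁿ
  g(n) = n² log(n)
False

f(n) = eⁿ is O(eⁿ), and g(n) = n² log(n) is O(n² log n).
Since O(eⁿ) grows faster than or equal to O(n² log n), f(n) = o(g(n)) is false.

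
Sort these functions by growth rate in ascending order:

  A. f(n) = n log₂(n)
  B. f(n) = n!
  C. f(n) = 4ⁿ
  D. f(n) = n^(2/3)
D < A < C < B

Comparing growth rates:
D = n^(2/3) is O(n^(2/3))
A = n log₂(n) is O(n log n)
C = 4ⁿ is O(4ⁿ)
B = n! is O(n!)

Therefore, the order from slowest to fastest is: D < A < C < B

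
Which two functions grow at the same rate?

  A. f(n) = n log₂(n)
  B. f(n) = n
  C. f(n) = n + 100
B and C

Examining each function:
  A. n log₂(n) is O(n log n)
  B. n is O(n)
  C. n + 100 is O(n)

Functions B and C both have the same complexity class.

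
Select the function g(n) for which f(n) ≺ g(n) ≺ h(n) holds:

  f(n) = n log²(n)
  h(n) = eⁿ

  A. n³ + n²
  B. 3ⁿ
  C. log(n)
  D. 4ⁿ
A

We need g(n) with n log²(n) = o(g(n)) and g(n) = o(eⁿ), i.e. O(n log² n) ≺ g ≺ O(eⁿ).
Check each option:
  A. n³ + n² — O(n³) is strictly between O(n log² n) and O(eⁿ) ✓
  B. 3ⁿ — O(3ⁿ) does not grow strictly slower than h(n)
  C. log(n) — O(log n) does not grow strictly faster than f(n)
  D. 4ⁿ — O(4ⁿ) does not grow strictly slower than h(n)

Only option A (n³ + n²) lies strictly between.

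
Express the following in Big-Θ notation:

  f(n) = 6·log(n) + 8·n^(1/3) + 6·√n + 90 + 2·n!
Θ(n!)

Order the terms by growth rate: 90 ≺ 6·log(n) ≺ 8·n^(1/3) ≺ 6·√n ≺ 2·n!.
The fastest-growing term 2·n! dominates as n → ∞; dropping its constant factor gives Θ(n!).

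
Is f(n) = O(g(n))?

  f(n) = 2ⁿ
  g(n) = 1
False

f(n) = 2ⁿ is O(2ⁿ), and g(n) = 1 is O(1).
Since O(2ⁿ) grows faster than O(1), f(n) = O(g(n)) is false.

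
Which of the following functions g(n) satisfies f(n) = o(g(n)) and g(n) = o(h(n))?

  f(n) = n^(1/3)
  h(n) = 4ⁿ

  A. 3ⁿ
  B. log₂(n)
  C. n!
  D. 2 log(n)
A

We need g(n) with n^(1/3) = o(g(n)) and g(n) = o(4ⁿ), i.e. O(n^(1/3)) ≺ g ≺ O(4ⁿ).
Check each option:
  A. 3ⁿ — O(3ⁿ) is strictly between O(n^(1/3)) and O(4ⁿ) ✓
  B. log₂(n) — O(log n) does not grow strictly faster than f(n)
  C. n! — O(n!) does not grow strictly slower than h(n)
  D. 2 log(n) — O(log n) does not grow strictly faster than f(n)

Only option A (3ⁿ) lies strictly between.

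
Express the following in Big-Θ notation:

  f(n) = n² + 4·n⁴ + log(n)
Θ(n⁴)

Order the terms by growth rate: log(n) ≺ n² ≺ 4·n⁴.
The fastest-growing term 4·n⁴ dominates as n → ∞; dropping its constant factor gives Θ(n⁴).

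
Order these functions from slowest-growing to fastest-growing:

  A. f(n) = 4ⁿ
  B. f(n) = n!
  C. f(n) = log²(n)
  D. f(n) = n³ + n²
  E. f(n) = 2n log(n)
C < E < D < A < B

Comparing growth rates:
C = log²(n) is O(log² n)
E = 2n log(n) is O(n log n)
D = n³ + n² is O(n³)
A = 4ⁿ is O(4ⁿ)
B = n! is O(n!)

Therefore, the order from slowest to fastest is: C < E < D < A < B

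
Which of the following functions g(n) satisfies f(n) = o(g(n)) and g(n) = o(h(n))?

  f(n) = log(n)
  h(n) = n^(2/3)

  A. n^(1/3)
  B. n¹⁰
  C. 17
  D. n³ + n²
A

We need g(n) with log(n) = o(g(n)) and g(n) = o(n^(2/3)), i.e. O(log n) ≺ g ≺ O(n^(2/3)).
Check each option:
  A. n^(1/3) — O(n^(1/3)) is strictly between O(log n) and O(n^(2/3)) ✓
  B. n¹⁰ — O(n¹⁰) does not grow strictly slower than h(n)
  C. 17 — O(1) does not grow strictly faster than f(n)
  D. n³ + n² — O(n³) does not grow strictly slower than h(n)

Only option A (n^(1/3)) lies strictly between.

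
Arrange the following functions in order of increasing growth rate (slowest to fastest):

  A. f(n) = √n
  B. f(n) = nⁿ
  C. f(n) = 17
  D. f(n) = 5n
C < A < D < B

Comparing growth rates:
C = 17 is O(1)
A = √n is O(√n)
D = 5n is O(n)
B = nⁿ is O(nⁿ)

Therefore, the order from slowest to fastest is: C < A < D < B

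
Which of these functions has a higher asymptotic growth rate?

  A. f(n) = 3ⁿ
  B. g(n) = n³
A

f(n) = 3ⁿ is O(3ⁿ), while g(n) = n³ is O(n³).
Since O(3ⁿ) grows faster than O(n³), f(n) dominates.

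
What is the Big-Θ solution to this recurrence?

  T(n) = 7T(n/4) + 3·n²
Θ(n²)

Master Theorem: a = 7, b = 4, f(n) = 3·n².
Compute the critical exponent d = log₄(7) = 1.404.
Compare f(n) = Θ(n²) against n^d:
  k = 2 > d = 1.404, so f(n) = Ω(n^(d+ε)) — Case 3.
  Regularity: a·(n/b)^2/n^2 = a/b^2 = 7/16 < 1 ✓.
  The top-level work dominates: T(n) = Θ(f(n)) = Θ(n²).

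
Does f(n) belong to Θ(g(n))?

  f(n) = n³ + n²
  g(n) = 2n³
True

f(n) = n³ + n² and g(n) = 2n³ are both O(n³).
Since they have the same asymptotic growth rate, f(n) = Θ(g(n)) is true.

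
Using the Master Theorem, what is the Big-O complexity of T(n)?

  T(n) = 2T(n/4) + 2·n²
Θ(n²)

Master Theorem: a = 2, b = 4, f(n) = 2·n².
Compute the critical exponent d = log₄(2) = 0.500.
Compare f(n) = Θ(n²) against n^d:
  k = 2 > d = 0.500, so f(n) = Ω(n^(d+ε)) — Case 3.
  Regularity: a·(n/b)^2/n^2 = a/b^2 = 2/16 < 1 ✓.
  The top-level work dominates: T(n) = Θ(f(n)) = Θ(n²).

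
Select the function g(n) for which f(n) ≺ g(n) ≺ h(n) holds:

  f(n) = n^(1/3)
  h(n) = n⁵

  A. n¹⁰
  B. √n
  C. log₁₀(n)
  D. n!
B

We need g(n) with n^(1/3) = o(g(n)) and g(n) = o(n⁵), i.e. O(n^(1/3)) ≺ g ≺ O(n⁵).
Check each option:
  A. n¹⁰ — O(n¹⁰) does not grow strictly slower than h(n)
  B. √n — O(√n) is strictly between O(n^(1/3)) and O(n⁵) ✓
  C. log₁₀(n) — O(log n) does not grow strictly faster than f(n)
  D. n! — O(n!) does not grow strictly slower than h(n)

Only option B (√n) lies strictly between.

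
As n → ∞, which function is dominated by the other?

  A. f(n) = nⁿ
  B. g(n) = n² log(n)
B

f(n) = nⁿ is O(nⁿ), while g(n) = n² log(n) is O(n² log n).
Since O(n² log n) grows slower than O(nⁿ), g(n) is dominated.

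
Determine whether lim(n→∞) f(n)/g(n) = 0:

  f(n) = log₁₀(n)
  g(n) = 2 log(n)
False

f(n) = log₁₀(n) is O(log n), and g(n) = 2 log(n) is O(log n).
Since they have the same growth rate, f(n) = o(g(n)) is false.
(f = o(g) requires f to grow strictly slower, not equal.)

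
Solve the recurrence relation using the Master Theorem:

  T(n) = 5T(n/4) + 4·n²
Θ(n²)

Master Theorem: a = 5, b = 4, f(n) = 4·n².
Compute the critical exponent d = log₄(5) = 1.161.
Compare f(n) = Θ(n²) against n^d:
  k = 2 > d = 1.161, so f(n) = Ω(n^(d+ε)) — Case 3.
  Regularity: a·(n/b)^2/n^2 = a/b^2 = 5/16 < 1 ✓.
  The top-level work dominates: T(n) = Θ(f(n)) = Θ(n²).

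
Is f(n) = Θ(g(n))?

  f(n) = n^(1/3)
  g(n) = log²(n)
False

f(n) = n^(1/3) is O(n^(1/3)), and g(n) = log²(n) is O(log² n).
Since they have different growth rates, f(n) = Θ(g(n)) is false.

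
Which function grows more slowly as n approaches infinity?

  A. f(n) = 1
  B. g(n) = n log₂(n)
A

f(n) = 1 is O(1), while g(n) = n log₂(n) is O(n log n).
Since O(1) grows slower than O(n log n), f(n) is dominated.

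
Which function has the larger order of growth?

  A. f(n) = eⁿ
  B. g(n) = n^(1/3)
A

f(n) = eⁿ is O(eⁿ), while g(n) = n^(1/3) is O(n^(1/3)).
Since O(eⁿ) grows faster than O(n^(1/3)), f(n) dominates.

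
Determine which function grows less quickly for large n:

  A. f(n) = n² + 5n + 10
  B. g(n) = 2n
B

f(n) = n² + 5n + 10 is O(n²), while g(n) = 2n is O(n).
Since O(n) grows slower than O(n²), g(n) is dominated.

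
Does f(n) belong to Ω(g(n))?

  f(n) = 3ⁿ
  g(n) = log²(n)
True

f(n) = 3ⁿ is O(3ⁿ), and g(n) = log²(n) is O(log² n).
Since O(3ⁿ) grows at least as fast as O(log² n), f(n) = Ω(g(n)) is true.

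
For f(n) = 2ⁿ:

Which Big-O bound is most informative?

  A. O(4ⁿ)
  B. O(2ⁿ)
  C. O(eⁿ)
B

f(n) = 2ⁿ is O(2ⁿ).
All listed options are valid Big-O bounds (upper bounds),
but O(2ⁿ) is the tightest (smallest valid bound).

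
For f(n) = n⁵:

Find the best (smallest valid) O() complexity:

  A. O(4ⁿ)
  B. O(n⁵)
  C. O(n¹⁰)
B

f(n) = n⁵ is O(n⁵).
All listed options are valid Big-O bounds (upper bounds),
but O(n⁵) is the tightest (smallest valid bound).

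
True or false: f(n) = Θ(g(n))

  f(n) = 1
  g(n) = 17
True

f(n) = 1 and g(n) = 17 are both O(1).
Since they have the same asymptotic growth rate, f(n) = Θ(g(n)) is true.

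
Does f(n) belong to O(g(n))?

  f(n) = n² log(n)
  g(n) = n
False

f(n) = n² log(n) is O(n² log n), and g(n) = n is O(n).
Since O(n² log n) grows faster than O(n), f(n) = O(g(n)) is false.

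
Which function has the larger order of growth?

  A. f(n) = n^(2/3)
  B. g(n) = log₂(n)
A

f(n) = n^(2/3) is O(n^(2/3)), while g(n) = log₂(n) is O(log n).
Since O(n^(2/3)) grows faster than O(log n), f(n) dominates.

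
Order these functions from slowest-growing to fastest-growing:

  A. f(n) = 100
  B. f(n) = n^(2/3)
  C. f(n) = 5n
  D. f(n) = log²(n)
A < D < B < C

Comparing growth rates:
A = 100 is O(1)
D = log²(n) is O(log² n)
B = n^(2/3) is O(n^(2/3))
C = 5n is O(n)

Therefore, the order from slowest to fastest is: A < D < B < C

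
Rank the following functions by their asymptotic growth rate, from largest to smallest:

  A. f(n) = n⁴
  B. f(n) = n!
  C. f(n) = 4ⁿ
B > C > A

Comparing growth rates:
B = n! is O(n!)
C = 4ⁿ is O(4ⁿ)
A = n⁴ is O(n⁴)

Therefore, the order from fastest to slowest is: B > C > A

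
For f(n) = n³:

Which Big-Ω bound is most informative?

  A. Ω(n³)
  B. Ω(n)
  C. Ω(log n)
A

f(n) = n³ is Ω(n³).
All listed options are valid Big-Ω bounds (lower bounds),
but Ω(n³) is the tightest (largest valid bound).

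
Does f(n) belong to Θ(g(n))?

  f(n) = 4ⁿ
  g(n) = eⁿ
False

f(n) = 4ⁿ is O(4ⁿ), and g(n) = eⁿ is O(eⁿ).
Since they have different growth rates, f(n) = Θ(g(n)) is false.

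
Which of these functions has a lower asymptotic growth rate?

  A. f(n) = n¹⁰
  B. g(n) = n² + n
B

f(n) = n¹⁰ is O(n¹⁰), while g(n) = n² + n is O(n²).
Since O(n²) grows slower than O(n¹⁰), g(n) is dominated.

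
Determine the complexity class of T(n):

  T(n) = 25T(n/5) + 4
Θ(n²)

Master Theorem: a = 25, b = 5, f(n) = 4.
Compute the critical exponent d = log₅(25) = 2.
Compare f(n) = Θ(1) against n^d:
  k = 0 < d = 2, so f(n) = O(n^(d-ε)) — Case 1.
  The recursion cost dominates: T(n) = Θ(n^d) = Θ(n²).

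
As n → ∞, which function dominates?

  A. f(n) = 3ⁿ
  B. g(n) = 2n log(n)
A

f(n) = 3ⁿ is O(3ⁿ), while g(n) = 2n log(n) is O(n log n).
Since O(3ⁿ) grows faster than O(n log n), f(n) dominates.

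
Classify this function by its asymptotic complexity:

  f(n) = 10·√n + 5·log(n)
O(√n)

The dominant term in 10·√n + 5·log(n) is 10·√n, which is Θ(√n).
Lower-order terms (5·log(n)) are asymptotically negligible.
Constants are absorbed, so the tightest bound is O(√n).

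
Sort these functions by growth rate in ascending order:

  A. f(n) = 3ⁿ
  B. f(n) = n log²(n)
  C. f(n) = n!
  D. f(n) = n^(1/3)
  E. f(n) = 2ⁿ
D < B < E < A < C

Comparing growth rates:
D = n^(1/3) is O(n^(1/3))
B = n log²(n) is O(n log² n)
E = 2ⁿ is O(2ⁿ)
A = 3ⁿ is O(3ⁿ)
C = n! is O(n!)

Therefore, the order from slowest to fastest is: D < B < E < A < C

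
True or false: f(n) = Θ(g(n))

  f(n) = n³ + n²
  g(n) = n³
True

f(n) = n³ + n² and g(n) = n³ are both O(n³).
Since they have the same asymptotic growth rate, f(n) = Θ(g(n)) is true.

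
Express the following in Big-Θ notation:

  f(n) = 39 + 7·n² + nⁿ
Θ(nⁿ)

Order the terms by growth rate: 39 ≺ 7·n² ≺ nⁿ.
The fastest-growing term nⁿ dominates as n → ∞; dropping its constant factor gives Θ(nⁿ).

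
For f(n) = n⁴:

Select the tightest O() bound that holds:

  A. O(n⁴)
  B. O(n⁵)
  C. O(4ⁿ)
A

f(n) = n⁴ is O(n⁴).
All listed options are valid Big-O bounds (upper bounds),
but O(n⁴) is the tightest (smallest valid bound).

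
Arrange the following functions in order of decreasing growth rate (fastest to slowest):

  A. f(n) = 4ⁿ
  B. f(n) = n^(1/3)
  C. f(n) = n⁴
A > C > B

Comparing growth rates:
A = 4ⁿ is O(4ⁿ)
C = n⁴ is O(n⁴)
B = n^(1/3) is O(n^(1/3))

Therefore, the order from fastest to slowest is: A > C > B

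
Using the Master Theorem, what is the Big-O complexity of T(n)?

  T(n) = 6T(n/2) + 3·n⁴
Θ(n⁴)

Master Theorem: a = 6, b = 2, f(n) = 3·n⁴.
Compute the critical exponent d = log₂(6) = 2.585.
Compare f(n) = Θ(n⁴) against n^d:
  k = 4 > d = 2.585, so f(n) = Ω(n^(d+ε)) — Case 3.
  Regularity: a·(n/b)^4/n^4 = a/b^4 = 6/16 < 1 ✓.
  The top-level work dominates: T(n) = Θ(f(n)) = Θ(n⁴).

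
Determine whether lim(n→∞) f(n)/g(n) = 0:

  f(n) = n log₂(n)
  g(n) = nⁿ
True

f(n) = n log₂(n) is O(n log n), and g(n) = nⁿ is O(nⁿ).
Since O(n log n) grows strictly slower than O(nⁿ), f(n) = o(g(n)) is true.
This means lim(n→∞) f(n)/g(n) = 0.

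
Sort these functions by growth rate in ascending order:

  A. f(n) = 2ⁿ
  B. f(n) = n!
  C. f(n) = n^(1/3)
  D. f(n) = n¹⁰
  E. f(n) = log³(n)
E < C < D < A < B

Comparing growth rates:
E = log³(n) is O(log³ n)
C = n^(1/3) is O(n^(1/3))
D = n¹⁰ is O(n¹⁰)
A = 2ⁿ is O(2ⁿ)
B = n! is O(n!)

Therefore, the order from slowest to fastest is: E < C < D < A < B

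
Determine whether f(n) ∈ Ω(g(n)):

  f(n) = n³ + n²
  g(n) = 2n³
True

f(n) = n³ + n² and g(n) = 2n³ are both O(n³).
Big-Ω permits equal growth rates (f ≥ c·g for some c > 0), so f(n) = Ω(g(n)) is true.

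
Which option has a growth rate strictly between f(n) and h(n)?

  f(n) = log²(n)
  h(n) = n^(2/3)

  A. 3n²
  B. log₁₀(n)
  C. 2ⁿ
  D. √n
D

We need g(n) with log²(n) = o(g(n)) and g(n) = o(n^(2/3)), i.e. O(log² n) ≺ g ≺ O(n^(2/3)).
Check each option:
  A. 3n² — O(n²) does not grow strictly slower than h(n)
  B. log₁₀(n) — O(log n) does not grow strictly faster than f(n)
  C. 2ⁿ — O(2ⁿ) does not grow strictly slower than h(n)
  D. √n — O(√n) is strictly between O(log² n) and O(n^(2/3)) ✓

Only option D (√n) lies strictly between.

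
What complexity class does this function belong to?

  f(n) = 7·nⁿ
O(nⁿ)

The dominant term in 7·nⁿ is 7·nⁿ, which is Θ(nⁿ).
Constants are absorbed, so the tightest bound is O(nⁿ).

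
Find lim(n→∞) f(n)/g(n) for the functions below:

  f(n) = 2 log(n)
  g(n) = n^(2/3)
0

Since 2 log(n) (O(log n)) grows slower than n^(2/3) (O(n^(2/3))),
the ratio f(n)/g(n) → 0 as n → ∞.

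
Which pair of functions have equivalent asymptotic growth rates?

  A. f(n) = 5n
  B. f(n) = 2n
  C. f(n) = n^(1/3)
A and B

Examining each function:
  A. 5n is O(n)
  B. 2n is O(n)
  C. n^(1/3) is O(n^(1/3))

Functions A and B both have the same complexity class.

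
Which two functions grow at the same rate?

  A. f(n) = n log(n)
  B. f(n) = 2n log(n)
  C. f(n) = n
A and B

Examining each function:
  A. n log(n) is O(n log n)
  B. 2n log(n) is O(n log n)
  C. n is O(n)

Functions A and B both have the same complexity class.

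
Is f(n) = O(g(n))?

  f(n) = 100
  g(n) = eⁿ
True

f(n) = 100 is O(1), and g(n) = eⁿ is O(eⁿ).
Since O(1) ⊆ O(eⁿ) (f grows no faster than g), f(n) = O(g(n)) is true.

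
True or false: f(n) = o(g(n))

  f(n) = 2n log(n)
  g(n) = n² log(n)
True

f(n) = 2n log(n) is O(n log n), and g(n) = n² log(n) is O(n² log n).
Since O(n log n) grows strictly slower than O(n² log n), f(n) = o(g(n)) is true.
This means lim(n→∞) f(n)/g(n) = 0.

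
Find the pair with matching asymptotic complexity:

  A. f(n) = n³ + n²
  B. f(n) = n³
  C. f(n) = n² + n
A and B

Examining each function:
  A. n³ + n² is O(n³)
  B. n³ is O(n³)
  C. n² + n is O(n²)

Functions A and B both have the same complexity class.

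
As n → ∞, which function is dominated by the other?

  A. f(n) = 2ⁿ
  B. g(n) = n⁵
B

f(n) = 2ⁿ is O(2ⁿ), while g(n) = n⁵ is O(n⁵).
Since O(n⁵) grows slower than O(2ⁿ), g(n) is dominated.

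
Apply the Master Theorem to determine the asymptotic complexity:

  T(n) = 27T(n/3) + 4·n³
Θ(n³ log n)

Master Theorem: a = 27, b = 3, f(n) = 4·n³.
Compute the critical exponent d = log₃(27) = 3.
Compare f(n) = Θ(n³) against n^d:
  k = 3 = d, so f(n) = Θ(n^d) — Case 2.
  Work is balanced across levels: T(n) = Θ(n^d log n) = Θ(n³ log n).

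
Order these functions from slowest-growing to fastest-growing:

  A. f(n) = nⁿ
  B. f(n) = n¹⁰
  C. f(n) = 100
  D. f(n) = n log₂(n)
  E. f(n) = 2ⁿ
C < D < B < E < A

Comparing growth rates:
C = 100 is O(1)
D = n log₂(n) is O(n log n)
B = n¹⁰ is O(n¹⁰)
E = 2ⁿ is O(2ⁿ)
A = nⁿ is O(nⁿ)

Therefore, the order from slowest to fastest is: C < D < B < E < A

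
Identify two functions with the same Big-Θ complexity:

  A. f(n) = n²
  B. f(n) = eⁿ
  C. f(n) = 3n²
A and C

Examining each function:
  A. n² is O(n²)
  B. eⁿ is O(eⁿ)
  C. 3n² is O(n²)

Functions A and C both have the same complexity class.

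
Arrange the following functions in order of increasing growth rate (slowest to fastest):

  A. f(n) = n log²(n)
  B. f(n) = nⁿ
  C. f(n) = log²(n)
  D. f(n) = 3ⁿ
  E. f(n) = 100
E < C < A < D < B

Comparing growth rates:
E = 100 is O(1)
C = log²(n) is O(log² n)
A = n log²(n) is O(n log² n)
D = 3ⁿ is O(3ⁿ)
B = nⁿ is O(nⁿ)

Therefore, the order from slowest to fastest is: E < C < A < D < B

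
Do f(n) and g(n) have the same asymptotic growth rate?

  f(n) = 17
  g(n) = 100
True

f(n) = 17 and g(n) = 100 are both O(1).
Since they have the same asymptotic growth rate, f(n) = Θ(g(n)) is true.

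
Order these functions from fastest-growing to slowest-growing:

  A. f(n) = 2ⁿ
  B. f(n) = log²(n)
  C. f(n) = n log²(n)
A > C > B

Comparing growth rates:
A = 2ⁿ is O(2ⁿ)
C = n log²(n) is O(n log² n)
B = log²(n) is O(log² n)

Therefore, the order from fastest to slowest is: A > C > B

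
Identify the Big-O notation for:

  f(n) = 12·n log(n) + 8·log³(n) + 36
O(n log n)

The dominant term in 12·n log(n) + 8·log³(n) + 36 is 12·n log(n), which is Θ(n log n).
Lower-order terms (8·log³(n), 36) are asymptotically negligible.
Constants are absorbed, so the tightest bound is O(n log n).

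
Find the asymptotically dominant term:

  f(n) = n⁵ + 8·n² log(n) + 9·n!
9·n!

Looking at each term:
  - n⁵ is O(n⁵)
  - 8·n² log(n) is O(n² log n)
  - 9·n! is O(n!)

The term 9·n! (O(n!)) grows fastest and dominates all others.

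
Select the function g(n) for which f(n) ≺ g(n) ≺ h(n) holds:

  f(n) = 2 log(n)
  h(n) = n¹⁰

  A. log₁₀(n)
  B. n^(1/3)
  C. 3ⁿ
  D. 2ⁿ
B

We need g(n) with 2 log(n) = o(g(n)) and g(n) = o(n¹⁰), i.e. O(log n) ≺ g ≺ O(n¹⁰).
Check each option:
  A. log₁₀(n) — O(log n) does not grow strictly faster than f(n)
  B. n^(1/3) — O(n^(1/3)) is strictly between O(log n) and O(n¹⁰) ✓
  C. 3ⁿ — O(3ⁿ) does not grow strictly slower than h(n)
  D. 2ⁿ — O(2ⁿ) does not grow strictly slower than h(n)

Only option B (n^(1/3)) lies strictly between.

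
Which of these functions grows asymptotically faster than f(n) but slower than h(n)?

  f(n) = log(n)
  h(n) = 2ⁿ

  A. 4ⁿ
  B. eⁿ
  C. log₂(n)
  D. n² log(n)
D

We need g(n) with log(n) = o(g(n)) and g(n) = o(2ⁿ), i.e. O(log n) ≺ g ≺ O(2ⁿ).
Check each option:
  A. 4ⁿ — O(4ⁿ) does not grow strictly slower than h(n)
  B. eⁿ — O(eⁿ) does not grow strictly slower than h(n)
  C. log₂(n) — O(log n) does not grow strictly faster than f(n)
  D. n² log(n) — O(n² log n) is strictly between O(log n) and O(2ⁿ) ✓

Only option D (n² log(n)) lies strictly between.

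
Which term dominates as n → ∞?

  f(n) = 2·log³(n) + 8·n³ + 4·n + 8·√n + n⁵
n⁵

Looking at each term:
  - 2·log³(n) is O(log³ n)
  - 8·n³ is O(n³)
  - 4·n is O(n)
  - 8·√n is O(√n)
  - n⁵ is O(n⁵)

The term n⁵ (O(n⁵)) grows fastest and dominates all others.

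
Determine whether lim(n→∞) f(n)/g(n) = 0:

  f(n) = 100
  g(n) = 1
False

f(n) = 100 is O(1), and g(n) = 1 is O(1).
Since they have the same growth rate, f(n) = o(g(n)) is false.
(f = o(g) requires f to grow strictly slower, not equal.)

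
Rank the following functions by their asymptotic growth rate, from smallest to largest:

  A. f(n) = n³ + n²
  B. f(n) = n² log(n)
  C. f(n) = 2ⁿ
B < A < C

Comparing growth rates:
B = n² log(n) is O(n² log n)
A = n³ + n² is O(n³)
C = 2ⁿ is O(2ⁿ)

Therefore, the order from slowest to fastest is: B < A < C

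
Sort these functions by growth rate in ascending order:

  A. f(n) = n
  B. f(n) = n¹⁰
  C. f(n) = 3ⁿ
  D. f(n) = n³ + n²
A < D < B < C

Comparing growth rates:
A = n is O(n)
D = n³ + n² is O(n³)
B = n¹⁰ is O(n¹⁰)
C = 3ⁿ is O(3ⁿ)

Therefore, the order from slowest to fastest is: A < D < B < C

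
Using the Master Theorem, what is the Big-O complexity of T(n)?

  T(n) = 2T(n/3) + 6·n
Θ(n)

Master Theorem: a = 2, b = 3, f(n) = 6·n.
Compute the critical exponent d = log₃(2) = 0.631.
Compare f(n) = Θ(n) against n^d:
  k = 1 > d = 0.631, so f(n) = Ω(n^(d+ε)) — Case 3.
  Regularity: a·(n/b)^1/n^1 = a/b^1 = 2/3 < 1 ✓.
  The top-level work dominates: T(n) = Θ(f(n)) = Θ(n).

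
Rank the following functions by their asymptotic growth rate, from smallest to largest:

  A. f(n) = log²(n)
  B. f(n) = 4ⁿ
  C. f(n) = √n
A < C < B

Comparing growth rates:
A = log²(n) is O(log² n)
C = √n is O(√n)
B = 4ⁿ is O(4ⁿ)

Therefore, the order from slowest to fastest is: A < C < B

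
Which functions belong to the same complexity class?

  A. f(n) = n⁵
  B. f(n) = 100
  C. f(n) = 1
B and C

Examining each function:
  A. n⁵ is O(n⁵)
  B. 100 is O(1)
  C. 1 is O(1)

Functions B and C both have the same complexity class.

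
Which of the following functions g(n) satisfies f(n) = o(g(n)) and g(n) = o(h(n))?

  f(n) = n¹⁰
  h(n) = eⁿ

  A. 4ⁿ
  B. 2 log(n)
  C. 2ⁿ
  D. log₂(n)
C

We need g(n) with n¹⁰ = o(g(n)) and g(n) = o(eⁿ), i.e. O(n¹⁰) ≺ g ≺ O(eⁿ).
Check each option:
  A. 4ⁿ — O(4ⁿ) does not grow strictly slower than h(n)
  B. 2 log(n) — O(log n) does not grow strictly faster than f(n)
  C. 2ⁿ — O(2ⁿ) is strictly between O(n¹⁰) and O(eⁿ) ✓
  D. log₂(n) — O(log n) does not grow strictly faster than f(n)

Only option C (2ⁿ) lies strictly between.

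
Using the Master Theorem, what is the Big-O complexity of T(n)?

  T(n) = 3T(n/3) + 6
Θ(n)

Master Theorem: a = 3, b = 3, f(n) = 6.
Compute the critical exponent d = log₃(3) = 1.
Compare f(n) = Θ(1) against n^d:
  k = 0 < d = 1, so f(n) = O(n^(d-ε)) — Case 1.
  The recursion cost dominates: T(n) = Θ(n^d) = Θ(n).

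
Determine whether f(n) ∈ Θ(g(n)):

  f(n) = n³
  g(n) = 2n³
True

f(n) = n³ and g(n) = 2n³ are both O(n³).
Since they have the same asymptotic growth rate, f(n) = Θ(g(n)) is true.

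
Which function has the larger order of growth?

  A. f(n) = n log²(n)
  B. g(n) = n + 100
A

f(n) = n log²(n) is O(n log² n), while g(n) = n + 100 is O(n).
Since O(n log² n) grows faster than O(n), f(n) dominates.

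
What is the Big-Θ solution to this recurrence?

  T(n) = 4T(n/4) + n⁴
Θ(n⁴)

Master Theorem: a = 4, b = 4, f(n) = n⁴.
Compute the critical exponent d = log₄(4) = 1.
Compare f(n) = Θ(n⁴) against n^d:
  k = 4 > d = 1, so f(n) = Ω(n^(d+ε)) — Case 3.
  Regularity: a·(n/b)^4/n^4 = a/b^4 = 4/256 < 1 ✓.
  The top-level work dominates: T(n) = Θ(f(n)) = Θ(n⁴).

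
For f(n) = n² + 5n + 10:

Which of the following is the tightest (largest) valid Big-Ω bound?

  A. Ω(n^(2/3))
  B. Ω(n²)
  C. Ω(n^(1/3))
B

f(n) = n² + 5n + 10 is Ω(n²).
All listed options are valid Big-Ω bounds (lower bounds),
but Ω(n²) is the tightest (largest valid bound).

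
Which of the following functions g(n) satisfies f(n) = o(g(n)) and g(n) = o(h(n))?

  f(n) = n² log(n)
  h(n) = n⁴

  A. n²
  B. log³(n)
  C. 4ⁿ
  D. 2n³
D

We need g(n) with n² log(n) = o(g(n)) and g(n) = o(n⁴), i.e. O(n² log n) ≺ g ≺ O(n⁴).
Check each option:
  A. n² — O(n²) does not grow strictly faster than f(n)
  B. log³(n) — O(log³ n) does not grow strictly faster than f(n)
  C. 4ⁿ — O(4ⁿ) does not grow strictly slower than h(n)
  D. 2n³ — O(n³) is strictly between O(n² log n) and O(n⁴) ✓

Only option D (2n³) lies strictly between.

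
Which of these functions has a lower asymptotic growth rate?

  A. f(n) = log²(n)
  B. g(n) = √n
A

f(n) = log²(n) is O(log² n), while g(n) = √n is O(√n).
Since O(log² n) grows slower than O(√n), f(n) is dominated.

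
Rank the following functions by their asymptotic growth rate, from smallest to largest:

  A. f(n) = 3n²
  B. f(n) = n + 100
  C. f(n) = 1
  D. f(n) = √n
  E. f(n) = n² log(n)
C < D < B < A < E

Comparing growth rates:
C = 1 is O(1)
D = √n is O(√n)
B = n + 100 is O(n)
A = 3n² is O(n²)
E = n² log(n) is O(n² log n)

Therefore, the order from slowest to fastest is: C < D < B < A < E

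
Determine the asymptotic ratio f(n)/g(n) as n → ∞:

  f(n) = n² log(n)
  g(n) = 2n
∞

Since n² log(n) (O(n² log n)) grows faster than 2n (O(n)),
the ratio f(n)/g(n) → ∞ as n → ∞.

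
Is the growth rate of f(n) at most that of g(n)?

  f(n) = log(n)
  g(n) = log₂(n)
True

f(n) = log(n) and g(n) = log₂(n) are both O(log n).
Big-O permits equal growth rates (f ≤ c·g for some c), so f(n) = O(g(n)) is true.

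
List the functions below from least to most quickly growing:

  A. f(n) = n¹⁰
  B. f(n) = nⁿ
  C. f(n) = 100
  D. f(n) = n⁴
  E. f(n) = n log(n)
C < E < D < A < B

Comparing growth rates:
C = 100 is O(1)
E = n log(n) is O(n log n)
D = n⁴ is O(n⁴)
A = n¹⁰ is O(n¹⁰)
B = nⁿ is O(nⁿ)

Therefore, the order from slowest to fastest is: C < E < D < A < B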